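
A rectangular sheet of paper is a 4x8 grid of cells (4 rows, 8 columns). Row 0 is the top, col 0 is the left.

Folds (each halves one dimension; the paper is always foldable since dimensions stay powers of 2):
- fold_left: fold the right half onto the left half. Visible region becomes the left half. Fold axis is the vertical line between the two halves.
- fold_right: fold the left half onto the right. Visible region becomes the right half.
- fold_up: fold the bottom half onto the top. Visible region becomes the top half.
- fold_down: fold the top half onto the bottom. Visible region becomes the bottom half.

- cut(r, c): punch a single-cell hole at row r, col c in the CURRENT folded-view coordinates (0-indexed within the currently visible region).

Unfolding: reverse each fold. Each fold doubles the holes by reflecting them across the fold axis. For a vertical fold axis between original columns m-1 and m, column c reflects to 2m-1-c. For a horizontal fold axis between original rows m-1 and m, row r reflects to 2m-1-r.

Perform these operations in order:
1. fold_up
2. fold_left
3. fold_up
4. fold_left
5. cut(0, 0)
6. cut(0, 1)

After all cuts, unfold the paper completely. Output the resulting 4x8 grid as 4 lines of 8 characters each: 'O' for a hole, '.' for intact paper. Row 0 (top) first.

Op 1 fold_up: fold axis h@2; visible region now rows[0,2) x cols[0,8) = 2x8
Op 2 fold_left: fold axis v@4; visible region now rows[0,2) x cols[0,4) = 2x4
Op 3 fold_up: fold axis h@1; visible region now rows[0,1) x cols[0,4) = 1x4
Op 4 fold_left: fold axis v@2; visible region now rows[0,1) x cols[0,2) = 1x2
Op 5 cut(0, 0): punch at orig (0,0); cuts so far [(0, 0)]; region rows[0,1) x cols[0,2) = 1x2
Op 6 cut(0, 1): punch at orig (0,1); cuts so far [(0, 0), (0, 1)]; region rows[0,1) x cols[0,2) = 1x2
Unfold 1 (reflect across v@2): 4 holes -> [(0, 0), (0, 1), (0, 2), (0, 3)]
Unfold 2 (reflect across h@1): 8 holes -> [(0, 0), (0, 1), (0, 2), (0, 3), (1, 0), (1, 1), (1, 2), (1, 3)]
Unfold 3 (reflect across v@4): 16 holes -> [(0, 0), (0, 1), (0, 2), (0, 3), (0, 4), (0, 5), (0, 6), (0, 7), (1, 0), (1, 1), (1, 2), (1, 3), (1, 4), (1, 5), (1, 6), (1, 7)]
Unfold 4 (reflect across h@2): 32 holes -> [(0, 0), (0, 1), (0, 2), (0, 3), (0, 4), (0, 5), (0, 6), (0, 7), (1, 0), (1, 1), (1, 2), (1, 3), (1, 4), (1, 5), (1, 6), (1, 7), (2, 0), (2, 1), (2, 2), (2, 3), (2, 4), (2, 5), (2, 6), (2, 7), (3, 0), (3, 1), (3, 2), (3, 3), (3, 4), (3, 5), (3, 6), (3, 7)]

Answer: OOOOOOOO
OOOOOOOO
OOOOOOOO
OOOOOOOO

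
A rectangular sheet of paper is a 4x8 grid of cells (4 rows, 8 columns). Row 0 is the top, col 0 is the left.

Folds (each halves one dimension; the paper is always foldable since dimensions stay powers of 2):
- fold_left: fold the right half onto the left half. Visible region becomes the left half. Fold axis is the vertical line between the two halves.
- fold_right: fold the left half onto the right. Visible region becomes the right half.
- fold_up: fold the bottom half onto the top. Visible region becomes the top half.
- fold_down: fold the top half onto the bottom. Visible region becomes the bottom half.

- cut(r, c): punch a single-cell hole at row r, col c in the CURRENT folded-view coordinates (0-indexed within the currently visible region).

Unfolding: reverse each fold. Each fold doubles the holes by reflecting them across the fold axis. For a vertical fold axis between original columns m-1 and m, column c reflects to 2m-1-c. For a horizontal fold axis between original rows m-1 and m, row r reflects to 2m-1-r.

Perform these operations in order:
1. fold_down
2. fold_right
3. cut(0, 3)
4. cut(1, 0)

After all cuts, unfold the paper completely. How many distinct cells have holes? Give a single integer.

Answer: 8

Derivation:
Op 1 fold_down: fold axis h@2; visible region now rows[2,4) x cols[0,8) = 2x8
Op 2 fold_right: fold axis v@4; visible region now rows[2,4) x cols[4,8) = 2x4
Op 3 cut(0, 3): punch at orig (2,7); cuts so far [(2, 7)]; region rows[2,4) x cols[4,8) = 2x4
Op 4 cut(1, 0): punch at orig (3,4); cuts so far [(2, 7), (3, 4)]; region rows[2,4) x cols[4,8) = 2x4
Unfold 1 (reflect across v@4): 4 holes -> [(2, 0), (2, 7), (3, 3), (3, 4)]
Unfold 2 (reflect across h@2): 8 holes -> [(0, 3), (0, 4), (1, 0), (1, 7), (2, 0), (2, 7), (3, 3), (3, 4)]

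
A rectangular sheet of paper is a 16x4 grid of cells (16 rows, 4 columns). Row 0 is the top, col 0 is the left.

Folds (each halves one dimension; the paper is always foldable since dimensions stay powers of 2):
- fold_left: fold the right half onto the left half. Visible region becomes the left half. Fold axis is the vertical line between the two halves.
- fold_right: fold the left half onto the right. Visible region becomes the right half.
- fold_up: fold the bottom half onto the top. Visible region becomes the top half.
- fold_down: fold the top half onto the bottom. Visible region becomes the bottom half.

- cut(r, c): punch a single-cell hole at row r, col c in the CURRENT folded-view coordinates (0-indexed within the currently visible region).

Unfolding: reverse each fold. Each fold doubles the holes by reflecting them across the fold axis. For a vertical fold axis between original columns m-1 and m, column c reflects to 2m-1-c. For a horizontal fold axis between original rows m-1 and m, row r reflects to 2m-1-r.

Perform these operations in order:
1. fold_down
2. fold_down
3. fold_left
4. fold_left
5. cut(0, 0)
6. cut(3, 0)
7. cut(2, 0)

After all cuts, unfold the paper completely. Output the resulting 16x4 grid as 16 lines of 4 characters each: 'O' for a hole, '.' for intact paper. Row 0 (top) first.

Answer: OOOO
OOOO
....
OOOO
OOOO
....
OOOO
OOOO
OOOO
OOOO
....
OOOO
OOOO
....
OOOO
OOOO

Derivation:
Op 1 fold_down: fold axis h@8; visible region now rows[8,16) x cols[0,4) = 8x4
Op 2 fold_down: fold axis h@12; visible region now rows[12,16) x cols[0,4) = 4x4
Op 3 fold_left: fold axis v@2; visible region now rows[12,16) x cols[0,2) = 4x2
Op 4 fold_left: fold axis v@1; visible region now rows[12,16) x cols[0,1) = 4x1
Op 5 cut(0, 0): punch at orig (12,0); cuts so far [(12, 0)]; region rows[12,16) x cols[0,1) = 4x1
Op 6 cut(3, 0): punch at orig (15,0); cuts so far [(12, 0), (15, 0)]; region rows[12,16) x cols[0,1) = 4x1
Op 7 cut(2, 0): punch at orig (14,0); cuts so far [(12, 0), (14, 0), (15, 0)]; region rows[12,16) x cols[0,1) = 4x1
Unfold 1 (reflect across v@1): 6 holes -> [(12, 0), (12, 1), (14, 0), (14, 1), (15, 0), (15, 1)]
Unfold 2 (reflect across v@2): 12 holes -> [(12, 0), (12, 1), (12, 2), (12, 3), (14, 0), (14, 1), (14, 2), (14, 3), (15, 0), (15, 1), (15, 2), (15, 3)]
Unfold 3 (reflect across h@12): 24 holes -> [(8, 0), (8, 1), (8, 2), (8, 3), (9, 0), (9, 1), (9, 2), (9, 3), (11, 0), (11, 1), (11, 2), (11, 3), (12, 0), (12, 1), (12, 2), (12, 3), (14, 0), (14, 1), (14, 2), (14, 3), (15, 0), (15, 1), (15, 2), (15, 3)]
Unfold 4 (reflect across h@8): 48 holes -> [(0, 0), (0, 1), (0, 2), (0, 3), (1, 0), (1, 1), (1, 2), (1, 3), (3, 0), (3, 1), (3, 2), (3, 3), (4, 0), (4, 1), (4, 2), (4, 3), (6, 0), (6, 1), (6, 2), (6, 3), (7, 0), (7, 1), (7, 2), (7, 3), (8, 0), (8, 1), (8, 2), (8, 3), (9, 0), (9, 1), (9, 2), (9, 3), (11, 0), (11, 1), (11, 2), (11, 3), (12, 0), (12, 1), (12, 2), (12, 3), (14, 0), (14, 1), (14, 2), (14, 3), (15, 0), (15, 1), (15, 2), (15, 3)]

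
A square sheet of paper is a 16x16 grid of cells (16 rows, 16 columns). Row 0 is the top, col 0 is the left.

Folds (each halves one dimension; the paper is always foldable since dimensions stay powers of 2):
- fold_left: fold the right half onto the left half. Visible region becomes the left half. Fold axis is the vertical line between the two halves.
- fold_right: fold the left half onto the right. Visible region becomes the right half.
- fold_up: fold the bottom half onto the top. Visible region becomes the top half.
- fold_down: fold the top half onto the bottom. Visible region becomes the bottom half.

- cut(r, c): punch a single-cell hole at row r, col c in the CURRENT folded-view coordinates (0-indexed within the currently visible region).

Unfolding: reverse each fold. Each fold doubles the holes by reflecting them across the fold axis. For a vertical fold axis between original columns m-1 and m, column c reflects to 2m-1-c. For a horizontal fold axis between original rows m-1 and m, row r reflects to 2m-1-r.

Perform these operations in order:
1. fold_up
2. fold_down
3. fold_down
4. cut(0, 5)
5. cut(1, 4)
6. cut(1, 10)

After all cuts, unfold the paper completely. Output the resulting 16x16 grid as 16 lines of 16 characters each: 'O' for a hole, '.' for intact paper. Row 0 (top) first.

Op 1 fold_up: fold axis h@8; visible region now rows[0,8) x cols[0,16) = 8x16
Op 2 fold_down: fold axis h@4; visible region now rows[4,8) x cols[0,16) = 4x16
Op 3 fold_down: fold axis h@6; visible region now rows[6,8) x cols[0,16) = 2x16
Op 4 cut(0, 5): punch at orig (6,5); cuts so far [(6, 5)]; region rows[6,8) x cols[0,16) = 2x16
Op 5 cut(1, 4): punch at orig (7,4); cuts so far [(6, 5), (7, 4)]; region rows[6,8) x cols[0,16) = 2x16
Op 6 cut(1, 10): punch at orig (7,10); cuts so far [(6, 5), (7, 4), (7, 10)]; region rows[6,8) x cols[0,16) = 2x16
Unfold 1 (reflect across h@6): 6 holes -> [(4, 4), (4, 10), (5, 5), (6, 5), (7, 4), (7, 10)]
Unfold 2 (reflect across h@4): 12 holes -> [(0, 4), (0, 10), (1, 5), (2, 5), (3, 4), (3, 10), (4, 4), (4, 10), (5, 5), (6, 5), (7, 4), (7, 10)]
Unfold 3 (reflect across h@8): 24 holes -> [(0, 4), (0, 10), (1, 5), (2, 5), (3, 4), (3, 10), (4, 4), (4, 10), (5, 5), (6, 5), (7, 4), (7, 10), (8, 4), (8, 10), (9, 5), (10, 5), (11, 4), (11, 10), (12, 4), (12, 10), (13, 5), (14, 5), (15, 4), (15, 10)]

Answer: ....O.....O.....
.....O..........
.....O..........
....O.....O.....
....O.....O.....
.....O..........
.....O..........
....O.....O.....
....O.....O.....
.....O..........
.....O..........
....O.....O.....
....O.....O.....
.....O..........
.....O..........
....O.....O.....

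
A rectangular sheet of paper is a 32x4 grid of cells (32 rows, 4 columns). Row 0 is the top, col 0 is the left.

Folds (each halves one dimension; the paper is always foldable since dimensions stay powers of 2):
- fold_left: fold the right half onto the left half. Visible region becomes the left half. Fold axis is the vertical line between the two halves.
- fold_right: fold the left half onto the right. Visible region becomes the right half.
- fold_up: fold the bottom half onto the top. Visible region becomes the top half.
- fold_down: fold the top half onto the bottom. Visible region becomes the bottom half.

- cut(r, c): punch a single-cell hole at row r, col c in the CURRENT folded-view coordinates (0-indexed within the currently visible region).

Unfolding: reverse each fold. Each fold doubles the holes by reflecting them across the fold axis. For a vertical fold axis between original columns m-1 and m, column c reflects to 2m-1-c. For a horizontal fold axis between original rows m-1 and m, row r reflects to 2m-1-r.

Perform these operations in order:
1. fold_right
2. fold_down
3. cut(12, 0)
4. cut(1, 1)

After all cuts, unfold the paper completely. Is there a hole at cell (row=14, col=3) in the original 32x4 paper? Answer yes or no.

Op 1 fold_right: fold axis v@2; visible region now rows[0,32) x cols[2,4) = 32x2
Op 2 fold_down: fold axis h@16; visible region now rows[16,32) x cols[2,4) = 16x2
Op 3 cut(12, 0): punch at orig (28,2); cuts so far [(28, 2)]; region rows[16,32) x cols[2,4) = 16x2
Op 4 cut(1, 1): punch at orig (17,3); cuts so far [(17, 3), (28, 2)]; region rows[16,32) x cols[2,4) = 16x2
Unfold 1 (reflect across h@16): 4 holes -> [(3, 2), (14, 3), (17, 3), (28, 2)]
Unfold 2 (reflect across v@2): 8 holes -> [(3, 1), (3, 2), (14, 0), (14, 3), (17, 0), (17, 3), (28, 1), (28, 2)]
Holes: [(3, 1), (3, 2), (14, 0), (14, 3), (17, 0), (17, 3), (28, 1), (28, 2)]

Answer: yes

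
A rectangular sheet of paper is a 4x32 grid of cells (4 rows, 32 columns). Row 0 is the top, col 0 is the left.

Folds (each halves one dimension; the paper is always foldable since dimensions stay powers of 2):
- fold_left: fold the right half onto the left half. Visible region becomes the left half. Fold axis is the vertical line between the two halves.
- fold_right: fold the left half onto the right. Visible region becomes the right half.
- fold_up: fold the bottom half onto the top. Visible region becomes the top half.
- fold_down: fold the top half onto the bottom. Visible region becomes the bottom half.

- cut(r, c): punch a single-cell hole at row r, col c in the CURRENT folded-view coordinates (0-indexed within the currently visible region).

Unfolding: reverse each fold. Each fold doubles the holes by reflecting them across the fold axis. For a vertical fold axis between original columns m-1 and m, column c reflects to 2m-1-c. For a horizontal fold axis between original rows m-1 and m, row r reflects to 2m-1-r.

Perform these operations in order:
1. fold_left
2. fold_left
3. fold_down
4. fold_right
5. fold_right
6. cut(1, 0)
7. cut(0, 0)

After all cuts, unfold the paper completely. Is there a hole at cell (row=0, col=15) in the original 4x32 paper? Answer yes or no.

Answer: no

Derivation:
Op 1 fold_left: fold axis v@16; visible region now rows[0,4) x cols[0,16) = 4x16
Op 2 fold_left: fold axis v@8; visible region now rows[0,4) x cols[0,8) = 4x8
Op 3 fold_down: fold axis h@2; visible region now rows[2,4) x cols[0,8) = 2x8
Op 4 fold_right: fold axis v@4; visible region now rows[2,4) x cols[4,8) = 2x4
Op 5 fold_right: fold axis v@6; visible region now rows[2,4) x cols[6,8) = 2x2
Op 6 cut(1, 0): punch at orig (3,6); cuts so far [(3, 6)]; region rows[2,4) x cols[6,8) = 2x2
Op 7 cut(0, 0): punch at orig (2,6); cuts so far [(2, 6), (3, 6)]; region rows[2,4) x cols[6,8) = 2x2
Unfold 1 (reflect across v@6): 4 holes -> [(2, 5), (2, 6), (3, 5), (3, 6)]
Unfold 2 (reflect across v@4): 8 holes -> [(2, 1), (2, 2), (2, 5), (2, 6), (3, 1), (3, 2), (3, 5), (3, 6)]
Unfold 3 (reflect across h@2): 16 holes -> [(0, 1), (0, 2), (0, 5), (0, 6), (1, 1), (1, 2), (1, 5), (1, 6), (2, 1), (2, 2), (2, 5), (2, 6), (3, 1), (3, 2), (3, 5), (3, 6)]
Unfold 4 (reflect across v@8): 32 holes -> [(0, 1), (0, 2), (0, 5), (0, 6), (0, 9), (0, 10), (0, 13), (0, 14), (1, 1), (1, 2), (1, 5), (1, 6), (1, 9), (1, 10), (1, 13), (1, 14), (2, 1), (2, 2), (2, 5), (2, 6), (2, 9), (2, 10), (2, 13), (2, 14), (3, 1), (3, 2), (3, 5), (3, 6), (3, 9), (3, 10), (3, 13), (3, 14)]
Unfold 5 (reflect across v@16): 64 holes -> [(0, 1), (0, 2), (0, 5), (0, 6), (0, 9), (0, 10), (0, 13), (0, 14), (0, 17), (0, 18), (0, 21), (0, 22), (0, 25), (0, 26), (0, 29), (0, 30), (1, 1), (1, 2), (1, 5), (1, 6), (1, 9), (1, 10), (1, 13), (1, 14), (1, 17), (1, 18), (1, 21), (1, 22), (1, 25), (1, 26), (1, 29), (1, 30), (2, 1), (2, 2), (2, 5), (2, 6), (2, 9), (2, 10), (2, 13), (2, 14), (2, 17), (2, 18), (2, 21), (2, 22), (2, 25), (2, 26), (2, 29), (2, 30), (3, 1), (3, 2), (3, 5), (3, 6), (3, 9), (3, 10), (3, 13), (3, 14), (3, 17), (3, 18), (3, 21), (3, 22), (3, 25), (3, 26), (3, 29), (3, 30)]
Holes: [(0, 1), (0, 2), (0, 5), (0, 6), (0, 9), (0, 10), (0, 13), (0, 14), (0, 17), (0, 18), (0, 21), (0, 22), (0, 25), (0, 26), (0, 29), (0, 30), (1, 1), (1, 2), (1, 5), (1, 6), (1, 9), (1, 10), (1, 13), (1, 14), (1, 17), (1, 18), (1, 21), (1, 22), (1, 25), (1, 26), (1, 29), (1, 30), (2, 1), (2, 2), (2, 5), (2, 6), (2, 9), (2, 10), (2, 13), (2, 14), (2, 17), (2, 18), (2, 21), (2, 22), (2, 25), (2, 26), (2, 29), (2, 30), (3, 1), (3, 2), (3, 5), (3, 6), (3, 9), (3, 10), (3, 13), (3, 14), (3, 17), (3, 18), (3, 21), (3, 22), (3, 25), (3, 26), (3, 29), (3, 30)]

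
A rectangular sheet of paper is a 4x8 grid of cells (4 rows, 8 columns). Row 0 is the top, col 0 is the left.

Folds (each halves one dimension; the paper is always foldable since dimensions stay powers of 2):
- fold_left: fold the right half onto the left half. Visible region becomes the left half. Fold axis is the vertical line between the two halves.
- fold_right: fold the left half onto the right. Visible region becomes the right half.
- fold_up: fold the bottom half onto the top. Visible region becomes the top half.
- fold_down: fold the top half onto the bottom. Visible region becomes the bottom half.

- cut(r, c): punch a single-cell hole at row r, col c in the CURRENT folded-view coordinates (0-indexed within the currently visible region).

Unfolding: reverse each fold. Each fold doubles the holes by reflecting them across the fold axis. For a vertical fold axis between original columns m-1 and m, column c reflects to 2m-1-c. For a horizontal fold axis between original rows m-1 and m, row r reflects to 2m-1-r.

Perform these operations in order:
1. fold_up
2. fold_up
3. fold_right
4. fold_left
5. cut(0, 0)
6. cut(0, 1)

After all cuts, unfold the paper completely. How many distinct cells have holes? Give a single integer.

Op 1 fold_up: fold axis h@2; visible region now rows[0,2) x cols[0,8) = 2x8
Op 2 fold_up: fold axis h@1; visible region now rows[0,1) x cols[0,8) = 1x8
Op 3 fold_right: fold axis v@4; visible region now rows[0,1) x cols[4,8) = 1x4
Op 4 fold_left: fold axis v@6; visible region now rows[0,1) x cols[4,6) = 1x2
Op 5 cut(0, 0): punch at orig (0,4); cuts so far [(0, 4)]; region rows[0,1) x cols[4,6) = 1x2
Op 6 cut(0, 1): punch at orig (0,5); cuts so far [(0, 4), (0, 5)]; region rows[0,1) x cols[4,6) = 1x2
Unfold 1 (reflect across v@6): 4 holes -> [(0, 4), (0, 5), (0, 6), (0, 7)]
Unfold 2 (reflect across v@4): 8 holes -> [(0, 0), (0, 1), (0, 2), (0, 3), (0, 4), (0, 5), (0, 6), (0, 7)]
Unfold 3 (reflect across h@1): 16 holes -> [(0, 0), (0, 1), (0, 2), (0, 3), (0, 4), (0, 5), (0, 6), (0, 7), (1, 0), (1, 1), (1, 2), (1, 3), (1, 4), (1, 5), (1, 6), (1, 7)]
Unfold 4 (reflect across h@2): 32 holes -> [(0, 0), (0, 1), (0, 2), (0, 3), (0, 4), (0, 5), (0, 6), (0, 7), (1, 0), (1, 1), (1, 2), (1, 3), (1, 4), (1, 5), (1, 6), (1, 7), (2, 0), (2, 1), (2, 2), (2, 3), (2, 4), (2, 5), (2, 6), (2, 7), (3, 0), (3, 1), (3, 2), (3, 3), (3, 4), (3, 5), (3, 6), (3, 7)]

Answer: 32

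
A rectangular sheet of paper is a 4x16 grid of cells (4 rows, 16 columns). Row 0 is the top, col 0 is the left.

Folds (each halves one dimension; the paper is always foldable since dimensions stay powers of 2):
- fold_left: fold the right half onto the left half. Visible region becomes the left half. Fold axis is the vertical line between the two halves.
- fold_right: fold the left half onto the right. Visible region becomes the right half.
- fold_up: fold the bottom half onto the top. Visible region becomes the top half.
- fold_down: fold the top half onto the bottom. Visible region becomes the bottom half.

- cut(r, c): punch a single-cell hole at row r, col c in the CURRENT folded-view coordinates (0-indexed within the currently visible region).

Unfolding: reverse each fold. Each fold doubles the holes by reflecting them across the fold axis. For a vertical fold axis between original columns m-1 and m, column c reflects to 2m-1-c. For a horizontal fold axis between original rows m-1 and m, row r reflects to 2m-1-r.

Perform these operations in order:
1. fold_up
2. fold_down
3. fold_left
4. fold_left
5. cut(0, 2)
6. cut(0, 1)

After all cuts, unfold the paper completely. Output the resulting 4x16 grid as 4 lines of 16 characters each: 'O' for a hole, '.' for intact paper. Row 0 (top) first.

Op 1 fold_up: fold axis h@2; visible region now rows[0,2) x cols[0,16) = 2x16
Op 2 fold_down: fold axis h@1; visible region now rows[1,2) x cols[0,16) = 1x16
Op 3 fold_left: fold axis v@8; visible region now rows[1,2) x cols[0,8) = 1x8
Op 4 fold_left: fold axis v@4; visible region now rows[1,2) x cols[0,4) = 1x4
Op 5 cut(0, 2): punch at orig (1,2); cuts so far [(1, 2)]; region rows[1,2) x cols[0,4) = 1x4
Op 6 cut(0, 1): punch at orig (1,1); cuts so far [(1, 1), (1, 2)]; region rows[1,2) x cols[0,4) = 1x4
Unfold 1 (reflect across v@4): 4 holes -> [(1, 1), (1, 2), (1, 5), (1, 6)]
Unfold 2 (reflect across v@8): 8 holes -> [(1, 1), (1, 2), (1, 5), (1, 6), (1, 9), (1, 10), (1, 13), (1, 14)]
Unfold 3 (reflect across h@1): 16 holes -> [(0, 1), (0, 2), (0, 5), (0, 6), (0, 9), (0, 10), (0, 13), (0, 14), (1, 1), (1, 2), (1, 5), (1, 6), (1, 9), (1, 10), (1, 13), (1, 14)]
Unfold 4 (reflect across h@2): 32 holes -> [(0, 1), (0, 2), (0, 5), (0, 6), (0, 9), (0, 10), (0, 13), (0, 14), (1, 1), (1, 2), (1, 5), (1, 6), (1, 9), (1, 10), (1, 13), (1, 14), (2, 1), (2, 2), (2, 5), (2, 6), (2, 9), (2, 10), (2, 13), (2, 14), (3, 1), (3, 2), (3, 5), (3, 6), (3, 9), (3, 10), (3, 13), (3, 14)]

Answer: .OO..OO..OO..OO.
.OO..OO..OO..OO.
.OO..OO..OO..OO.
.OO..OO..OO..OO.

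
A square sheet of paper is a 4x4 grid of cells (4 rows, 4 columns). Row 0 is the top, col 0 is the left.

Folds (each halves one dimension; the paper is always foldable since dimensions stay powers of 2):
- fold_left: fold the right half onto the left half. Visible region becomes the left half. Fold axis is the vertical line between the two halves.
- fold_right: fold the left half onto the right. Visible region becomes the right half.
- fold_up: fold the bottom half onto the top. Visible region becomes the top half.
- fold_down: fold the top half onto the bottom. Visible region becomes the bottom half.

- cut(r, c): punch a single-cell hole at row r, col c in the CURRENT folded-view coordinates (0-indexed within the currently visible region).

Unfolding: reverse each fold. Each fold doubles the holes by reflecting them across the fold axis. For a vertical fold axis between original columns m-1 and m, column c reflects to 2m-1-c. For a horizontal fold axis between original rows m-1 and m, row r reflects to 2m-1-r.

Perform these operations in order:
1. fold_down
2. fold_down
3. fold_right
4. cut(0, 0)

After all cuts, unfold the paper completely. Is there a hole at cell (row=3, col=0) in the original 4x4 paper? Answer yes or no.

Op 1 fold_down: fold axis h@2; visible region now rows[2,4) x cols[0,4) = 2x4
Op 2 fold_down: fold axis h@3; visible region now rows[3,4) x cols[0,4) = 1x4
Op 3 fold_right: fold axis v@2; visible region now rows[3,4) x cols[2,4) = 1x2
Op 4 cut(0, 0): punch at orig (3,2); cuts so far [(3, 2)]; region rows[3,4) x cols[2,4) = 1x2
Unfold 1 (reflect across v@2): 2 holes -> [(3, 1), (3, 2)]
Unfold 2 (reflect across h@3): 4 holes -> [(2, 1), (2, 2), (3, 1), (3, 2)]
Unfold 3 (reflect across h@2): 8 holes -> [(0, 1), (0, 2), (1, 1), (1, 2), (2, 1), (2, 2), (3, 1), (3, 2)]
Holes: [(0, 1), (0, 2), (1, 1), (1, 2), (2, 1), (2, 2), (3, 1), (3, 2)]

Answer: no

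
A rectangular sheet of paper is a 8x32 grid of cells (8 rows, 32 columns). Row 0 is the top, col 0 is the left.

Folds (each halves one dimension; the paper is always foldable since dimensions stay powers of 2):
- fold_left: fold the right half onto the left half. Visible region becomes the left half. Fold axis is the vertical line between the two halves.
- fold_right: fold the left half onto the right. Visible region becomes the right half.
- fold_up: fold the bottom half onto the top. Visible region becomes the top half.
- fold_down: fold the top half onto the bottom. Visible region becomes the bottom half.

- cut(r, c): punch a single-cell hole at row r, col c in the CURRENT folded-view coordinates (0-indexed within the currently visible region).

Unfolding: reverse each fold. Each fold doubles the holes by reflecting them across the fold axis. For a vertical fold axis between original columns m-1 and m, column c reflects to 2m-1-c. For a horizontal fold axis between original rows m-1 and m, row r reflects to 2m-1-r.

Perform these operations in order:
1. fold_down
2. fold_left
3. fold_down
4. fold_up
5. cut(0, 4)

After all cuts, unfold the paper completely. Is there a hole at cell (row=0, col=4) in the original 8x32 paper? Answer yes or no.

Answer: yes

Derivation:
Op 1 fold_down: fold axis h@4; visible region now rows[4,8) x cols[0,32) = 4x32
Op 2 fold_left: fold axis v@16; visible region now rows[4,8) x cols[0,16) = 4x16
Op 3 fold_down: fold axis h@6; visible region now rows[6,8) x cols[0,16) = 2x16
Op 4 fold_up: fold axis h@7; visible region now rows[6,7) x cols[0,16) = 1x16
Op 5 cut(0, 4): punch at orig (6,4); cuts so far [(6, 4)]; region rows[6,7) x cols[0,16) = 1x16
Unfold 1 (reflect across h@7): 2 holes -> [(6, 4), (7, 4)]
Unfold 2 (reflect across h@6): 4 holes -> [(4, 4), (5, 4), (6, 4), (7, 4)]
Unfold 3 (reflect across v@16): 8 holes -> [(4, 4), (4, 27), (5, 4), (5, 27), (6, 4), (6, 27), (7, 4), (7, 27)]
Unfold 4 (reflect across h@4): 16 holes -> [(0, 4), (0, 27), (1, 4), (1, 27), (2, 4), (2, 27), (3, 4), (3, 27), (4, 4), (4, 27), (5, 4), (5, 27), (6, 4), (6, 27), (7, 4), (7, 27)]
Holes: [(0, 4), (0, 27), (1, 4), (1, 27), (2, 4), (2, 27), (3, 4), (3, 27), (4, 4), (4, 27), (5, 4), (5, 27), (6, 4), (6, 27), (7, 4), (7, 27)]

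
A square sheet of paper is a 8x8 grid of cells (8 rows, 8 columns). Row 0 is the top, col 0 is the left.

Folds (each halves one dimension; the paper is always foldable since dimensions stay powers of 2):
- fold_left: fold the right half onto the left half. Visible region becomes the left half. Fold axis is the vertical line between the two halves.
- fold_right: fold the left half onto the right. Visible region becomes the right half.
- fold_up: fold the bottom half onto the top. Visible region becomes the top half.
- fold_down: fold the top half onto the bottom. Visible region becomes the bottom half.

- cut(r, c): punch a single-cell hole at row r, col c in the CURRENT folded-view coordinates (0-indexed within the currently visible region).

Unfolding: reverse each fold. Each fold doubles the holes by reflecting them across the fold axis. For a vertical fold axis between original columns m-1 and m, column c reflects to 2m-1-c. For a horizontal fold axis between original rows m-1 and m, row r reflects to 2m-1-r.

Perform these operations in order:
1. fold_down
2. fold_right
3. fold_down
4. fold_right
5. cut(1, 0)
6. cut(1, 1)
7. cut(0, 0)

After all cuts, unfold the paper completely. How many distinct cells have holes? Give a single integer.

Answer: 48

Derivation:
Op 1 fold_down: fold axis h@4; visible region now rows[4,8) x cols[0,8) = 4x8
Op 2 fold_right: fold axis v@4; visible region now rows[4,8) x cols[4,8) = 4x4
Op 3 fold_down: fold axis h@6; visible region now rows[6,8) x cols[4,8) = 2x4
Op 4 fold_right: fold axis v@6; visible region now rows[6,8) x cols[6,8) = 2x2
Op 5 cut(1, 0): punch at orig (7,6); cuts so far [(7, 6)]; region rows[6,8) x cols[6,8) = 2x2
Op 6 cut(1, 1): punch at orig (7,7); cuts so far [(7, 6), (7, 7)]; region rows[6,8) x cols[6,8) = 2x2
Op 7 cut(0, 0): punch at orig (6,6); cuts so far [(6, 6), (7, 6), (7, 7)]; region rows[6,8) x cols[6,8) = 2x2
Unfold 1 (reflect across v@6): 6 holes -> [(6, 5), (6, 6), (7, 4), (7, 5), (7, 6), (7, 7)]
Unfold 2 (reflect across h@6): 12 holes -> [(4, 4), (4, 5), (4, 6), (4, 7), (5, 5), (5, 6), (6, 5), (6, 6), (7, 4), (7, 5), (7, 6), (7, 7)]
Unfold 3 (reflect across v@4): 24 holes -> [(4, 0), (4, 1), (4, 2), (4, 3), (4, 4), (4, 5), (4, 6), (4, 7), (5, 1), (5, 2), (5, 5), (5, 6), (6, 1), (6, 2), (6, 5), (6, 6), (7, 0), (7, 1), (7, 2), (7, 3), (7, 4), (7, 5), (7, 6), (7, 7)]
Unfold 4 (reflect across h@4): 48 holes -> [(0, 0), (0, 1), (0, 2), (0, 3), (0, 4), (0, 5), (0, 6), (0, 7), (1, 1), (1, 2), (1, 5), (1, 6), (2, 1), (2, 2), (2, 5), (2, 6), (3, 0), (3, 1), (3, 2), (3, 3), (3, 4), (3, 5), (3, 6), (3, 7), (4, 0), (4, 1), (4, 2), (4, 3), (4, 4), (4, 5), (4, 6), (4, 7), (5, 1), (5, 2), (5, 5), (5, 6), (6, 1), (6, 2), (6, 5), (6, 6), (7, 0), (7, 1), (7, 2), (7, 3), (7, 4), (7, 5), (7, 6), (7, 7)]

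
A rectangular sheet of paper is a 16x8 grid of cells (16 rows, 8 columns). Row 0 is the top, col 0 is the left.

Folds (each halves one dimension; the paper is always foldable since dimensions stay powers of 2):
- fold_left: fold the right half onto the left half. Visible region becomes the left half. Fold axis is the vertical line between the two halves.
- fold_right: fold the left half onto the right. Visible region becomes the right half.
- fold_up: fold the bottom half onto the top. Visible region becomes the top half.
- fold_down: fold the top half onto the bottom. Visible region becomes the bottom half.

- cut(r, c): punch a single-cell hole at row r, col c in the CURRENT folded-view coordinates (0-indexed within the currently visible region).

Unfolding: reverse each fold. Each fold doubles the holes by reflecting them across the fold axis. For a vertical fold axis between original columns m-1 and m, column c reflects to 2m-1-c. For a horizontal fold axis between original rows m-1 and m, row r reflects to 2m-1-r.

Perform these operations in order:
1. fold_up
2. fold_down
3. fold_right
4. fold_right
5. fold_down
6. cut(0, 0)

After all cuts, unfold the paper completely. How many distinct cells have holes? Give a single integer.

Answer: 32

Derivation:
Op 1 fold_up: fold axis h@8; visible region now rows[0,8) x cols[0,8) = 8x8
Op 2 fold_down: fold axis h@4; visible region now rows[4,8) x cols[0,8) = 4x8
Op 3 fold_right: fold axis v@4; visible region now rows[4,8) x cols[4,8) = 4x4
Op 4 fold_right: fold axis v@6; visible region now rows[4,8) x cols[6,8) = 4x2
Op 5 fold_down: fold axis h@6; visible region now rows[6,8) x cols[6,8) = 2x2
Op 6 cut(0, 0): punch at orig (6,6); cuts so far [(6, 6)]; region rows[6,8) x cols[6,8) = 2x2
Unfold 1 (reflect across h@6): 2 holes -> [(5, 6), (6, 6)]
Unfold 2 (reflect across v@6): 4 holes -> [(5, 5), (5, 6), (6, 5), (6, 6)]
Unfold 3 (reflect across v@4): 8 holes -> [(5, 1), (5, 2), (5, 5), (5, 6), (6, 1), (6, 2), (6, 5), (6, 6)]
Unfold 4 (reflect across h@4): 16 holes -> [(1, 1), (1, 2), (1, 5), (1, 6), (2, 1), (2, 2), (2, 5), (2, 6), (5, 1), (5, 2), (5, 5), (5, 6), (6, 1), (6, 2), (6, 5), (6, 6)]
Unfold 5 (reflect across h@8): 32 holes -> [(1, 1), (1, 2), (1, 5), (1, 6), (2, 1), (2, 2), (2, 5), (2, 6), (5, 1), (5, 2), (5, 5), (5, 6), (6, 1), (6, 2), (6, 5), (6, 6), (9, 1), (9, 2), (9, 5), (9, 6), (10, 1), (10, 2), (10, 5), (10, 6), (13, 1), (13, 2), (13, 5), (13, 6), (14, 1), (14, 2), (14, 5), (14, 6)]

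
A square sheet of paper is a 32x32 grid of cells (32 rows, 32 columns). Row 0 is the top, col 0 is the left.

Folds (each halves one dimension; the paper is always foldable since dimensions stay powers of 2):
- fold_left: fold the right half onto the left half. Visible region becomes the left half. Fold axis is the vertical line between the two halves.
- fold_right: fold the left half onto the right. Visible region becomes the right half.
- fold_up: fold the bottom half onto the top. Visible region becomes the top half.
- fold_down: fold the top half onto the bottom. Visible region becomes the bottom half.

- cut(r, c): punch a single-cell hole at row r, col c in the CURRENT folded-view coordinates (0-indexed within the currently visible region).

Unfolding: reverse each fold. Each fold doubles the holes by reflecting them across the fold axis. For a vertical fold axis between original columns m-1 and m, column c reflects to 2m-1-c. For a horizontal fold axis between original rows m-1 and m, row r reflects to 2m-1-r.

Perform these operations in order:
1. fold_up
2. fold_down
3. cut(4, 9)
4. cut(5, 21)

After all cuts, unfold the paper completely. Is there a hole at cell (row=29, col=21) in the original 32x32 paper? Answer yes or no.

Op 1 fold_up: fold axis h@16; visible region now rows[0,16) x cols[0,32) = 16x32
Op 2 fold_down: fold axis h@8; visible region now rows[8,16) x cols[0,32) = 8x32
Op 3 cut(4, 9): punch at orig (12,9); cuts so far [(12, 9)]; region rows[8,16) x cols[0,32) = 8x32
Op 4 cut(5, 21): punch at orig (13,21); cuts so far [(12, 9), (13, 21)]; region rows[8,16) x cols[0,32) = 8x32
Unfold 1 (reflect across h@8): 4 holes -> [(2, 21), (3, 9), (12, 9), (13, 21)]
Unfold 2 (reflect across h@16): 8 holes -> [(2, 21), (3, 9), (12, 9), (13, 21), (18, 21), (19, 9), (28, 9), (29, 21)]
Holes: [(2, 21), (3, 9), (12, 9), (13, 21), (18, 21), (19, 9), (28, 9), (29, 21)]

Answer: yes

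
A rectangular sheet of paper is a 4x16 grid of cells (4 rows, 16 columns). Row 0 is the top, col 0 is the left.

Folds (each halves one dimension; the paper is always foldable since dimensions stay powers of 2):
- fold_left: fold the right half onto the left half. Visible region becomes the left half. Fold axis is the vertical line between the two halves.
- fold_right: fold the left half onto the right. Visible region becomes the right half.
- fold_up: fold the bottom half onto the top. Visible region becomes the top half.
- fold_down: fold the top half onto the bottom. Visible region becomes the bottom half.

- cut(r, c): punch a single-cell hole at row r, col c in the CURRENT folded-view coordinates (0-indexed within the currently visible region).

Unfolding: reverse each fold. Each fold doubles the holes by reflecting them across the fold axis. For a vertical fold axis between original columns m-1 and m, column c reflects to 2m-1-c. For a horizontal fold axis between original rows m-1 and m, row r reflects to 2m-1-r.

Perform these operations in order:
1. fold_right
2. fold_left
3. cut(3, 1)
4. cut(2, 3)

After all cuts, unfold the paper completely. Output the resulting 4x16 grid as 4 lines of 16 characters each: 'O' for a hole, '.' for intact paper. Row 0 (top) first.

Op 1 fold_right: fold axis v@8; visible region now rows[0,4) x cols[8,16) = 4x8
Op 2 fold_left: fold axis v@12; visible region now rows[0,4) x cols[8,12) = 4x4
Op 3 cut(3, 1): punch at orig (3,9); cuts so far [(3, 9)]; region rows[0,4) x cols[8,12) = 4x4
Op 4 cut(2, 3): punch at orig (2,11); cuts so far [(2, 11), (3, 9)]; region rows[0,4) x cols[8,12) = 4x4
Unfold 1 (reflect across v@12): 4 holes -> [(2, 11), (2, 12), (3, 9), (3, 14)]
Unfold 2 (reflect across v@8): 8 holes -> [(2, 3), (2, 4), (2, 11), (2, 12), (3, 1), (3, 6), (3, 9), (3, 14)]

Answer: ................
................
...OO......OO...
.O....O..O....O.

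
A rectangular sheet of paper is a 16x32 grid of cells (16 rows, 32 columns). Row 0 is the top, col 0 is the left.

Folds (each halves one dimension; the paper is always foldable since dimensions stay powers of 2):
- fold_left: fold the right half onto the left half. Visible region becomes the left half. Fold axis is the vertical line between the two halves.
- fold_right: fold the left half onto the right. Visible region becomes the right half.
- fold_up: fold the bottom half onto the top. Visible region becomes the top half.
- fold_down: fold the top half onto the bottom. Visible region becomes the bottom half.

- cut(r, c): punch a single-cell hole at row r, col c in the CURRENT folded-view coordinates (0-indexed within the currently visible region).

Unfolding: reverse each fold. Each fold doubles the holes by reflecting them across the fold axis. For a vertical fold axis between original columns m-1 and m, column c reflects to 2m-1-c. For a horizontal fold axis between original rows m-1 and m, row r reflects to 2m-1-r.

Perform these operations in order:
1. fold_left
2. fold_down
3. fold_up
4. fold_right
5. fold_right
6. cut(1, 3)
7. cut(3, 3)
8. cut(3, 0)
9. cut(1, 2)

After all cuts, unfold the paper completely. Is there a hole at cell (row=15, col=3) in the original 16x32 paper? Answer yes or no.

Op 1 fold_left: fold axis v@16; visible region now rows[0,16) x cols[0,16) = 16x16
Op 2 fold_down: fold axis h@8; visible region now rows[8,16) x cols[0,16) = 8x16
Op 3 fold_up: fold axis h@12; visible region now rows[8,12) x cols[0,16) = 4x16
Op 4 fold_right: fold axis v@8; visible region now rows[8,12) x cols[8,16) = 4x8
Op 5 fold_right: fold axis v@12; visible region now rows[8,12) x cols[12,16) = 4x4
Op 6 cut(1, 3): punch at orig (9,15); cuts so far [(9, 15)]; region rows[8,12) x cols[12,16) = 4x4
Op 7 cut(3, 3): punch at orig (11,15); cuts so far [(9, 15), (11, 15)]; region rows[8,12) x cols[12,16) = 4x4
Op 8 cut(3, 0): punch at orig (11,12); cuts so far [(9, 15), (11, 12), (11, 15)]; region rows[8,12) x cols[12,16) = 4x4
Op 9 cut(1, 2): punch at orig (9,14); cuts so far [(9, 14), (9, 15), (11, 12), (11, 15)]; region rows[8,12) x cols[12,16) = 4x4
Unfold 1 (reflect across v@12): 8 holes -> [(9, 8), (9, 9), (9, 14), (9, 15), (11, 8), (11, 11), (11, 12), (11, 15)]
Unfold 2 (reflect across v@8): 16 holes -> [(9, 0), (9, 1), (9, 6), (9, 7), (9, 8), (9, 9), (9, 14), (9, 15), (11, 0), (11, 3), (11, 4), (11, 7), (11, 8), (11, 11), (11, 12), (11, 15)]
Unfold 3 (reflect across h@12): 32 holes -> [(9, 0), (9, 1), (9, 6), (9, 7), (9, 8), (9, 9), (9, 14), (9, 15), (11, 0), (11, 3), (11, 4), (11, 7), (11, 8), (11, 11), (11, 12), (11, 15), (12, 0), (12, 3), (12, 4), (12, 7), (12, 8), (12, 11), (12, 12), (12, 15), (14, 0), (14, 1), (14, 6), (14, 7), (14, 8), (14, 9), (14, 14), (14, 15)]
Unfold 4 (reflect across h@8): 64 holes -> [(1, 0), (1, 1), (1, 6), (1, 7), (1, 8), (1, 9), (1, 14), (1, 15), (3, 0), (3, 3), (3, 4), (3, 7), (3, 8), (3, 11), (3, 12), (3, 15), (4, 0), (4, 3), (4, 4), (4, 7), (4, 8), (4, 11), (4, 12), (4, 15), (6, 0), (6, 1), (6, 6), (6, 7), (6, 8), (6, 9), (6, 14), (6, 15), (9, 0), (9, 1), (9, 6), (9, 7), (9, 8), (9, 9), (9, 14), (9, 15), (11, 0), (11, 3), (11, 4), (11, 7), (11, 8), (11, 11), (11, 12), (11, 15), (12, 0), (12, 3), (12, 4), (12, 7), (12, 8), (12, 11), (12, 12), (12, 15), (14, 0), (14, 1), (14, 6), (14, 7), (14, 8), (14, 9), (14, 14), (14, 15)]
Unfold 5 (reflect across v@16): 128 holes -> [(1, 0), (1, 1), (1, 6), (1, 7), (1, 8), (1, 9), (1, 14), (1, 15), (1, 16), (1, 17), (1, 22), (1, 23), (1, 24), (1, 25), (1, 30), (1, 31), (3, 0), (3, 3), (3, 4), (3, 7), (3, 8), (3, 11), (3, 12), (3, 15), (3, 16), (3, 19), (3, 20), (3, 23), (3, 24), (3, 27), (3, 28), (3, 31), (4, 0), (4, 3), (4, 4), (4, 7), (4, 8), (4, 11), (4, 12), (4, 15), (4, 16), (4, 19), (4, 20), (4, 23), (4, 24), (4, 27), (4, 28), (4, 31), (6, 0), (6, 1), (6, 6), (6, 7), (6, 8), (6, 9), (6, 14), (6, 15), (6, 16), (6, 17), (6, 22), (6, 23), (6, 24), (6, 25), (6, 30), (6, 31), (9, 0), (9, 1), (9, 6), (9, 7), (9, 8), (9, 9), (9, 14), (9, 15), (9, 16), (9, 17), (9, 22), (9, 23), (9, 24), (9, 25), (9, 30), (9, 31), (11, 0), (11, 3), (11, 4), (11, 7), (11, 8), (11, 11), (11, 12), (11, 15), (11, 16), (11, 19), (11, 20), (11, 23), (11, 24), (11, 27), (11, 28), (11, 31), (12, 0), (12, 3), (12, 4), (12, 7), (12, 8), (12, 11), (12, 12), (12, 15), (12, 16), (12, 19), (12, 20), (12, 23), (12, 24), (12, 27), (12, 28), (12, 31), (14, 0), (14, 1), (14, 6), (14, 7), (14, 8), (14, 9), (14, 14), (14, 15), (14, 16), (14, 17), (14, 22), (14, 23), (14, 24), (14, 25), (14, 30), (14, 31)]
Holes: [(1, 0), (1, 1), (1, 6), (1, 7), (1, 8), (1, 9), (1, 14), (1, 15), (1, 16), (1, 17), (1, 22), (1, 23), (1, 24), (1, 25), (1, 30), (1, 31), (3, 0), (3, 3), (3, 4), (3, 7), (3, 8), (3, 11), (3, 12), (3, 15), (3, 16), (3, 19), (3, 20), (3, 23), (3, 24), (3, 27), (3, 28), (3, 31), (4, 0), (4, 3), (4, 4), (4, 7), (4, 8), (4, 11), (4, 12), (4, 15), (4, 16), (4, 19), (4, 20), (4, 23), (4, 24), (4, 27), (4, 28), (4, 31), (6, 0), (6, 1), (6, 6), (6, 7), (6, 8), (6, 9), (6, 14), (6, 15), (6, 16), (6, 17), (6, 22), (6, 23), (6, 24), (6, 25), (6, 30), (6, 31), (9, 0), (9, 1), (9, 6), (9, 7), (9, 8), (9, 9), (9, 14), (9, 15), (9, 16), (9, 17), (9, 22), (9, 23), (9, 24), (9, 25), (9, 30), (9, 31), (11, 0), (11, 3), (11, 4), (11, 7), (11, 8), (11, 11), (11, 12), (11, 15), (11, 16), (11, 19), (11, 20), (11, 23), (11, 24), (11, 27), (11, 28), (11, 31), (12, 0), (12, 3), (12, 4), (12, 7), (12, 8), (12, 11), (12, 12), (12, 15), (12, 16), (12, 19), (12, 20), (12, 23), (12, 24), (12, 27), (12, 28), (12, 31), (14, 0), (14, 1), (14, 6), (14, 7), (14, 8), (14, 9), (14, 14), (14, 15), (14, 16), (14, 17), (14, 22), (14, 23), (14, 24), (14, 25), (14, 30), (14, 31)]

Answer: no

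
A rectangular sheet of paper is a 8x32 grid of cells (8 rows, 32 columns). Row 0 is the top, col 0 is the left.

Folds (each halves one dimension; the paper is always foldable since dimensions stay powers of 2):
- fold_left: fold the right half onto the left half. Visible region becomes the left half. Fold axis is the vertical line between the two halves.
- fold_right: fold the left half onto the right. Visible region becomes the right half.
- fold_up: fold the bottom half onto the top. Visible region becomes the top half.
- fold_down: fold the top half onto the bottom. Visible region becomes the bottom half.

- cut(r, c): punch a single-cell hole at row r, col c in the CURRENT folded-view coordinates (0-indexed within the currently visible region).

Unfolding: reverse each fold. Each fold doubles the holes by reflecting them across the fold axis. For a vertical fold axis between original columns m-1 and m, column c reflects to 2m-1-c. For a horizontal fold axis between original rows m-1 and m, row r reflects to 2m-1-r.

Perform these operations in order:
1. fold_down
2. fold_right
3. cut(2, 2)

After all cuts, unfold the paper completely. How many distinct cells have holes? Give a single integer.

Op 1 fold_down: fold axis h@4; visible region now rows[4,8) x cols[0,32) = 4x32
Op 2 fold_right: fold axis v@16; visible region now rows[4,8) x cols[16,32) = 4x16
Op 3 cut(2, 2): punch at orig (6,18); cuts so far [(6, 18)]; region rows[4,8) x cols[16,32) = 4x16
Unfold 1 (reflect across v@16): 2 holes -> [(6, 13), (6, 18)]
Unfold 2 (reflect across h@4): 4 holes -> [(1, 13), (1, 18), (6, 13), (6, 18)]

Answer: 4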